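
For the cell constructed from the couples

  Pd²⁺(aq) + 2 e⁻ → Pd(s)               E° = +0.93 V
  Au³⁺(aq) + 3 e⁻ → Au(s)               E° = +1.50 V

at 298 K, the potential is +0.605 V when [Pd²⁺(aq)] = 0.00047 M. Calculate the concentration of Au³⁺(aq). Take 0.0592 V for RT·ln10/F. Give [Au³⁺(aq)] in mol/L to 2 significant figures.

With Au³⁺/Au at the cathode and Pd²⁺/Pd at the anode, E°cell = +1.50 − (+0.93) = +0.57 V (n = 6).
Since E = E° − (0.0592/n)·log Q, log Q = n(E° − E)/0.0592 = −3.547.
For 2 Au³⁺(aq) + 3 Pd(s) → 2 Au(s) + 3 Pd²⁺(aq), the reaction quotient is Q = [Pd²⁺(aq)]^3 / [Au³⁺(aq)]^2.
Isolating [Au³⁺(aq)] in Q = 10^{−3.547} yields log [Au³⁺(aq)] = −3.218, i.e. 0.00061 M.

0.00061 M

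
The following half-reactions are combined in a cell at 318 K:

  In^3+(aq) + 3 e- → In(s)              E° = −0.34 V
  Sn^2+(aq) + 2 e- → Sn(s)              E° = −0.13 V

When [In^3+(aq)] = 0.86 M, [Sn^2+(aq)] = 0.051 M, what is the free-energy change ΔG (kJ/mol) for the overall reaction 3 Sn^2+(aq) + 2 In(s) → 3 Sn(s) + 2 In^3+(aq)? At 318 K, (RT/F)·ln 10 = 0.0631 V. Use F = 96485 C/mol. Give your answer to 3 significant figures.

With Sn²⁺/Sn reduced at the cathode, E°cell = −0.13 − (−0.34) = +0.21 V and n = 6.
Q = [In^3+(aq)]^2 / [Sn^2+(aq)]^3 = 5.58×10^3, so log Q = 3.746 and E = +0.21 − (0.0631/6)(3.746) = +0.1706 V.
Then ΔG = −nFE = −6 × 96485 × +0.1706 J/mol = −98.8 kJ/mol.

−98.8 kJ/mol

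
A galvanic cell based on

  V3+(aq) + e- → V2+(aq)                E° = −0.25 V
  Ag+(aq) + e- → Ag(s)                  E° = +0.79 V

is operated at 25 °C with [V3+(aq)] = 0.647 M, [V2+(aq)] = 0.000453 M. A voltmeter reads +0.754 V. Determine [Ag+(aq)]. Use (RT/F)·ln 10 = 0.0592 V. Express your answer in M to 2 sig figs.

The Ag⁺/Ag couple has the larger reduction potential, so it is the cathode: E°cell = +0.79 − (−0.25) = +1.04 V and n = 1.
Rearranging E = E° − (0.0592/n)·log Q gives log Q = 1(+1.04 − (+0.754))/0.0592 = 4.831.
For Ag+(aq) + V2+(aq) → Ag(s) + V3+(aq), the reaction quotient is Q = [V3+(aq)] / ([Ag+(aq)]·[V2+(aq)]).
Substituting the known concentrations and solving, log [Ag+(aq)] = −1.676 and [Ag+(aq)] = 0.021 M.

0.021 M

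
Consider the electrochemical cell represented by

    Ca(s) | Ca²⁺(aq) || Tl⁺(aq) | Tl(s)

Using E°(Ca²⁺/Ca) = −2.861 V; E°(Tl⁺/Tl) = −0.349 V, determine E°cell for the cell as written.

By convention the left-hand electrode in cell notation is the anode (oxidation) and the right-hand electrode is the cathode (reduction).
E°cell = E°(right) − E°(left) = −0.349 − (−2.861) = +2.512 V.

+2.512 V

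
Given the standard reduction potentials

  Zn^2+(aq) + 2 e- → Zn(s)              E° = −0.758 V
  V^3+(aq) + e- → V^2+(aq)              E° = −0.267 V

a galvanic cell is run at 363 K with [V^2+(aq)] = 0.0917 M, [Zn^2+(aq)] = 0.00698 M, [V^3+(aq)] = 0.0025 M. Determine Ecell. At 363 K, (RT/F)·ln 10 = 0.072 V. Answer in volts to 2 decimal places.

The V³⁺/V²⁺ couple has the more positive E°, so it is the cathode; Zn²⁺/Zn is the anode.
E°cell = E°cat − E°an = −0.267 − (−0.758) = +0.491 V; n = 2.
Balancing gives 2 V^3+(aq) + Zn(s) → 2 V^2+(aq) + Zn^2+(aq); hence Q = ([V^2+(aq)]^2·[Zn^2+(aq)]) / [V^3+(aq)]^2 = 9.39 (log Q = 0.973).
Applying E = E° − (RT ln10/nF)·log Q gives +0.491 − (0.072/2)(0.973) = +0.46 V.

+0.46 V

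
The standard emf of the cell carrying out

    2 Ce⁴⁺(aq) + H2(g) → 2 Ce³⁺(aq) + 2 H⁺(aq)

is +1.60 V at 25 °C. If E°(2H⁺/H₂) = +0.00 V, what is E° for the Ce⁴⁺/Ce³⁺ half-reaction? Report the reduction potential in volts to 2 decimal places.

+1.60 V

In the reaction as written the Ce⁴⁺/Ce³⁺ couple is reduced (cathode) and 2H⁺/H₂ is oxidized (anode), so E°cell = E°(Ce⁴⁺/Ce³⁺) − E°(2H⁺/H₂).
E°(Ce⁴⁺/Ce³⁺) = E°cell + E°(anode) = +1.60 + (+0.00) = +1.60 V.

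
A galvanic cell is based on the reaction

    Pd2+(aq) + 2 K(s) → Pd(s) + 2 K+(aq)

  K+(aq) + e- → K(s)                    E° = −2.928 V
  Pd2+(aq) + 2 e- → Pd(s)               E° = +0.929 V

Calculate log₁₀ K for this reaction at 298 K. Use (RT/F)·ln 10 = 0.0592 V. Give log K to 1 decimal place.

log K = 130.3

The Pd²⁺/Pd couple is reduced (cathode); E°cell = +0.929 − (−2.928) = +3.857 V with n = 2.
At equilibrium E = 0, so log K = nE°cell / 0.0592 = (2)(+3.857) / 0.0592 = 130.3.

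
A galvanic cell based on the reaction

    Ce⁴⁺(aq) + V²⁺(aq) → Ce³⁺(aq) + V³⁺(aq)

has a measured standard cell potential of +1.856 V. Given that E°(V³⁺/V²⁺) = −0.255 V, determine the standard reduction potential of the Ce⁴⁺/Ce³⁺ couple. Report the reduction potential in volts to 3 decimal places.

+1.601 V

In the reaction as written the Ce⁴⁺/Ce³⁺ couple is reduced (cathode) and V³⁺/V²⁺ is oxidized (anode), so E°cell = E°(Ce⁴⁺/Ce³⁺) − E°(V³⁺/V²⁺).
E°(Ce⁴⁺/Ce³⁺) = E°cell + E°(anode) = +1.856 + (−0.255) = +1.601 V.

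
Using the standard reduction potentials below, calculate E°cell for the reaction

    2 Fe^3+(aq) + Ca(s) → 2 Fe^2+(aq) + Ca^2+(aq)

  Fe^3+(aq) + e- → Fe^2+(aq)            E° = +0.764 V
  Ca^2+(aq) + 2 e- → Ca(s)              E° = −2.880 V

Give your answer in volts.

+3.644 V

Fe^3+(aq) gains electrons, so the Fe³⁺/Fe²⁺ couple is the cathode; the Ca²⁺/Ca couple is the anode.
E°cell = E°(cathode) − E°(anode) = +0.764 − (−2.880) = +3.644 V.
The positive value indicates the reaction is spontaneous as written.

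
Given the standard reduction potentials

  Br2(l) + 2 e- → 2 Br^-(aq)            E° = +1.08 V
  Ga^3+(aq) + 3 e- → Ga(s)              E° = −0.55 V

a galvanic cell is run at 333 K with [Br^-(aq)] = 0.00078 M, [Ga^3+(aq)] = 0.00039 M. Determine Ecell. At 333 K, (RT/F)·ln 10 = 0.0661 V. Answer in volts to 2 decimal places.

Since E°(Br₂/Br⁻) > E°(Ga³⁺/Ga), Br₂/Br⁻ serves as the cathode.
The standard potential is +1.08 − (−0.55) = +1.63 V and the balanced reaction transfers n = 6 electrons.
For the overall reaction 3 Br2(l) + 2 Ga(s) → 6 Br^-(aq) + 2 Ga^3+(aq), Q = [Br^-(aq)]^6·[Ga^3+(aq)]^2 = 3.43×10^−26, giving log Q = −25.465.
E = E° − (0.0661/n)·log Q = +1.63 − (0.0661/6)(−25.465) = +1.91 V.

+1.91 V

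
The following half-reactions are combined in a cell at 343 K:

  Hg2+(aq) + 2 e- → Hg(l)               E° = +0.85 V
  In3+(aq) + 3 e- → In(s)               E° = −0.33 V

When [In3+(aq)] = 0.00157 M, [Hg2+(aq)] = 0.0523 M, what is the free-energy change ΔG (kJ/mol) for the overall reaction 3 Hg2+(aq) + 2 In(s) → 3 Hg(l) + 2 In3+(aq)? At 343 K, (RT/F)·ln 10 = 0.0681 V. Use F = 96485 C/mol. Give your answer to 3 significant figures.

−695 kJ/mol

E°cell = +0.85 − (−0.33) = +1.18 V; the balanced reaction transfers n = 6 electrons.
The reaction quotient is [In3+(aq)]^2 / [Hg2+(aq)]^3 = 0.0172; by Nernst, E = +1.18 − (0.0681/6)(−1.764) = +1.2000 V.
ΔG = −nFE = −(6)(96485)(+1.2000) J/mol = −695 kJ/mol.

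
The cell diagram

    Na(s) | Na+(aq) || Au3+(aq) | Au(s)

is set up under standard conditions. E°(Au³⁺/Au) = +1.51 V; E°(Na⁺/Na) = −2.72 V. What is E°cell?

By convention the left-hand electrode in cell notation is the anode (oxidation) and the right-hand electrode is the cathode (reduction).
E°cell = E°(right) − E°(left) = +1.51 − (−2.72) = +4.23 V.

+4.23 V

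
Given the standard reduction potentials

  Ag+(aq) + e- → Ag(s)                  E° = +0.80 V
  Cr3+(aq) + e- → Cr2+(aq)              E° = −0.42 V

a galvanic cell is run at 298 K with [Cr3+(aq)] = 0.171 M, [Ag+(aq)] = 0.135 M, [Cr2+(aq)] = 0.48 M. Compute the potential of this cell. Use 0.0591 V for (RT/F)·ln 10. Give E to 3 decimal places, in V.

+1.195 V

The Ag⁺/Ag couple has the more positive E°, so it is the cathode; Cr³⁺/Cr²⁺ is the anode.
E°cell = E°cat − E°an = +0.80 − (−0.42) = +1.22 V; n = 1.
The balanced reaction is Ag+(aq) + Cr2+(aq) → Ag(s) + Cr3+(aq), so Q = [Cr3+(aq)] / ([Ag+(aq)]·[Cr2+(aq)]) = 2.64 and log Q = 0.421.
By the Nernst equation, E = +1.22 − (0.0591/1)·(0.421) = +1.195 V.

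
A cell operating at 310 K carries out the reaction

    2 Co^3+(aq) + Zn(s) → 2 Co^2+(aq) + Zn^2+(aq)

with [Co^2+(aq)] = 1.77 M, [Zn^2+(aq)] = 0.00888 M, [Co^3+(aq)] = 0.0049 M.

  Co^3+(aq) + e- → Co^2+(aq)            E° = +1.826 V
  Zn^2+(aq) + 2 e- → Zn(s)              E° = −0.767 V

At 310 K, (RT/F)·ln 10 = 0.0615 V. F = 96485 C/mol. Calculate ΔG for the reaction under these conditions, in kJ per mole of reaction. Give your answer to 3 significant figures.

E°cell = +1.826 − (−0.767) = +2.593 V; the balanced reaction transfers n = 2 electrons.
Q = ([Co^2+(aq)]^2·[Zn^2+(aq)]) / [Co^3+(aq)]^2 = 1.16×10^3, so log Q = 3.064 and E = +2.593 − (0.0615/2)(3.064) = +2.4988 V.
Then ΔG = −nFE = −2 × 96485 × +2.4988 J/mol = −482 kJ/mol.

−482 kJ/mol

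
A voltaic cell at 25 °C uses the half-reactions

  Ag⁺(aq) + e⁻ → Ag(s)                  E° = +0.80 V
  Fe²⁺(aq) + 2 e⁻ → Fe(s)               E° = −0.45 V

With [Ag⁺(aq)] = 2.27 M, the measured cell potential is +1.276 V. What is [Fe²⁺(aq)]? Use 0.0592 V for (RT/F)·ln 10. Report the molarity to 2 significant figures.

0.68 M

The Ag⁺/Ag couple has the larger reduction potential, so it is the cathode: E°cell = +0.80 − (−0.45) = +1.25 V and n = 2.
Since E = E° − (0.0592/n)·log Q, log Q = n(E° − E)/0.0592 = −0.878.
Balancing electrons gives 2 Ag⁺(aq) + Fe(s) → 2 Ag(s) + Fe²⁺(aq); thus Q = [Fe²⁺(aq)] / [Ag⁺(aq)]^2.
Solving for the unknown gives log [Fe²⁺(aq)] = −0.166, so [Fe²⁺(aq)] ≈ 0.68 M.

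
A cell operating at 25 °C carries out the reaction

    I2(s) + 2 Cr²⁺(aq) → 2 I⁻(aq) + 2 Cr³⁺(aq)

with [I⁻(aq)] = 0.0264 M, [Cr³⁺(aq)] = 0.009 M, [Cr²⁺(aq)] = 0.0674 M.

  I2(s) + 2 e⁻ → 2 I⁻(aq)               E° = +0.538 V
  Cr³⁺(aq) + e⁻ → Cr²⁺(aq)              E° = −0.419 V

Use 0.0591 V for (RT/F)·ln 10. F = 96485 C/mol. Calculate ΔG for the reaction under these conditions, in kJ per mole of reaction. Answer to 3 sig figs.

−213 kJ/mol

With I₂/I⁻ reduced at the cathode, E°cell = +0.538 − (−0.419) = +0.957 V and n = 2.
Q = ([I⁻(aq)]^2·[Cr³⁺(aq)]^2) / [Cr²⁺(aq)]^2 = 1.24×10^−5, so log Q = −4.906 and E = +0.957 − (0.0591/2)(−4.906) = +1.1020 V.
Finally ΔG = −nFE = −(2)(96485 C/mol)(+1.1020 V) = −213 kJ/mol.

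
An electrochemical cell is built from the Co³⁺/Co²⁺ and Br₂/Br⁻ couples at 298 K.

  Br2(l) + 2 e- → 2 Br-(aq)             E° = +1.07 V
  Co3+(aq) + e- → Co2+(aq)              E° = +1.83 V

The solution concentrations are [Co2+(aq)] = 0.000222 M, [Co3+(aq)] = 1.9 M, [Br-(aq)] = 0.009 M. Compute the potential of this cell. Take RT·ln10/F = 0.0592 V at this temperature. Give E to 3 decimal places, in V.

Since E°(Co³⁺/Co²⁺) > E°(Br₂/Br⁻), Co³⁺/Co²⁺ serves as the cathode.
The standard potential is +1.83 − (+1.07) = +0.76 V and the balanced reaction transfers n = 2 electrons.
The balanced reaction is 2 Co3+(aq) + 2 Br-(aq) → 2 Co2+(aq) + Br2(l), so Q = [Co2+(aq)]^2 / ([Co3+(aq)]^2·[Br-(aq)]^2) = 0.000169 and log Q = −3.773.
Applying E = E° − (RT ln10/nF)·log Q gives +0.76 − (0.0592/2)(−3.773) = +0.872 V.

+0.872 V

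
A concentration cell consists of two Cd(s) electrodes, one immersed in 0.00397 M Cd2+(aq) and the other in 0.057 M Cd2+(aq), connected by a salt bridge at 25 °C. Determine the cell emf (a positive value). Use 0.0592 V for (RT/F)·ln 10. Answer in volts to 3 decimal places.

0.034 V

For a concentration cell E°cell = 0, since both electrodes use the same couple.
The compartment with the higher Cd2+(aq) concentration (0.057 M) acts as the cathode; ions are reduced there and produced at the dilute (0.00397 M) anode.
With n = 2, Ecell = −(0.0592/2)·log([dilute]/[conc]) = −(0.0592/2)·log(0.00397/0.057) = +0.034 V.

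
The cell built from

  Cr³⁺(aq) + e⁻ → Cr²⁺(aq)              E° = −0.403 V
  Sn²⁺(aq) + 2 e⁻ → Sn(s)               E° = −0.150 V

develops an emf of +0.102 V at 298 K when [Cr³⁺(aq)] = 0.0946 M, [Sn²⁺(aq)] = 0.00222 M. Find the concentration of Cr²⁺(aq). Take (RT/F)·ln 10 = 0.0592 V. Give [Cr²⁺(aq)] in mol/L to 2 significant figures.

Sn²⁺/Sn is the cathode (higher E°); E°cell = −0.150 − (−0.403) = +0.253 V with n = 2.
Rearranging E = E° − (0.0592/n)·log Q gives log Q = 2(+0.253 − (+0.102))/0.0592 = 5.101.
For Sn²⁺(aq) + 2 Cr²⁺(aq) → Sn(s) + 2 Cr³⁺(aq), the reaction quotient is Q = [Cr³⁺(aq)]^2 / ([Sn²⁺(aq)]·[Cr²⁺(aq)]^2).
Solving for the unknown gives log [Cr²⁺(aq)] = −2.248, so [Cr²⁺(aq)] ≈ 0.0056 M.

0.0056 M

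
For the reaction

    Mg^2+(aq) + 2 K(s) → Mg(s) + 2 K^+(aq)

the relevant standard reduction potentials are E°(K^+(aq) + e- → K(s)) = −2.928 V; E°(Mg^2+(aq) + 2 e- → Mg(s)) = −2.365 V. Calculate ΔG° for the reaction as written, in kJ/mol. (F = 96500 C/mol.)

In the reaction as written Mg^2+(aq) is reduced, so the Mg²⁺/Mg couple is the cathode and K⁺/K is the anode.
E°cell = −2.365 − (−2.928) = +0.563 V; balancing electrons gives n = 2.
ΔG° = −nFE°cell = −(2)(96500)(+0.563) J/mol = −109 kJ/mol.

−109 kJ/mol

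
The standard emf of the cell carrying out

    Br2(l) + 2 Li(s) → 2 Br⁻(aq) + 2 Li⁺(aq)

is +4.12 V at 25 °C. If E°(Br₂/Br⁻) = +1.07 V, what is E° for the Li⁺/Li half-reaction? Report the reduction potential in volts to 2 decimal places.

−3.05 V

In the reaction as written the Br₂/Br⁻ couple is reduced (cathode) and Li⁺/Li is oxidized (anode), so E°cell = E°(Br₂/Br⁻) − E°(Li⁺/Li).
E°(Li⁺/Li) = E°(cathode) − E°cell = +1.07 − (+4.12) = −3.05 V.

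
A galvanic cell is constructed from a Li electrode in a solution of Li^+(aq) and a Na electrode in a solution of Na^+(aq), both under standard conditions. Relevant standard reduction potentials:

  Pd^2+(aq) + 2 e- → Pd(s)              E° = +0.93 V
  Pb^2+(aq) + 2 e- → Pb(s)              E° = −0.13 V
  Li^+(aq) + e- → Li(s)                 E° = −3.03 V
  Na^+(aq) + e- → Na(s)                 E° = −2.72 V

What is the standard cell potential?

The Na⁺/Na couple has the higher E°, so Na ion is reduced (cathode) and Li is oxidized (anode).
E°cell = E°(cathode) − E°(anode) = −2.72 − (−3.03) = +0.31 V.

+0.31 V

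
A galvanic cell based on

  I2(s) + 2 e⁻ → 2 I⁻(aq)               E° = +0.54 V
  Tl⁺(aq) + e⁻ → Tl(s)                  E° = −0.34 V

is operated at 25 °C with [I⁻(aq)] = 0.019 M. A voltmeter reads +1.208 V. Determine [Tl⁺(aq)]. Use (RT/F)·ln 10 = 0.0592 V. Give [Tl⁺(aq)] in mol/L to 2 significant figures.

The I₂/I⁻ couple has the larger reduction potential, so it is the cathode: E°cell = +0.54 − (−0.34) = +0.88 V and n = 2.
From the Nernst equation, log Q = n(E° − E)/0.0592 = 2·(+0.88 − (+1.208))/0.0592 = −11.081.
The balanced reaction is I2(s) + 2 Tl(s) → 2 I⁻(aq) + 2 Tl⁺(aq), so Q = [I⁻(aq)]^2·[Tl⁺(aq)]^2.
Solving for the unknown gives log [Tl⁺(aq)] = −3.819, so [Tl⁺(aq)] ≈ 0.00015 M.

0.00015 M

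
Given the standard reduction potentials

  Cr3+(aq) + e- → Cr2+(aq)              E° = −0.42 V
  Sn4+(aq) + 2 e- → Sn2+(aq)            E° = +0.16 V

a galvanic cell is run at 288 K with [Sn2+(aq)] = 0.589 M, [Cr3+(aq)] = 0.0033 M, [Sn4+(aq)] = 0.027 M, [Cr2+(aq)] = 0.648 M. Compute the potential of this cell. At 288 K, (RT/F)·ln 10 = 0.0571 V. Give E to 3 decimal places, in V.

The Sn⁴⁺/Sn²⁺ couple has the more positive E°, so it is the cathode; Cr³⁺/Cr²⁺ is the anode.
The standard potential is +0.16 − (−0.42) = +0.58 V and the balanced reaction transfers n = 2 electrons.
The balanced reaction is Sn4+(aq) + 2 Cr2+(aq) → Sn2+(aq) + 2 Cr3+(aq), so Q = ([Sn2+(aq)]·[Cr3+(aq)]^2) / ([Sn4+(aq)]·[Cr2+(aq)]^2) = 0.000566 and log Q = −3.247.
By the Nernst equation, E = +0.58 − (0.0571/2)·(−3.247) = +0.673 V.

+0.673 V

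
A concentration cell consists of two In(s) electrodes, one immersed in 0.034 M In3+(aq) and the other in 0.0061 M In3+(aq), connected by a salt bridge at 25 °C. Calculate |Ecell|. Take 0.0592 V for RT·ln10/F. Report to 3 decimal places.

0.015 V

For a concentration cell E°cell = 0, since both electrodes use the same couple.
The compartment with the higher In3+(aq) concentration (0.034 M) acts as the cathode; ions are reduced there and produced at the dilute (0.0061 M) anode.
With n = 3, Ecell = −(0.0592/3)·log([dilute]/[conc]) = −(0.0592/3)·log(0.0061/0.034) = +0.015 V.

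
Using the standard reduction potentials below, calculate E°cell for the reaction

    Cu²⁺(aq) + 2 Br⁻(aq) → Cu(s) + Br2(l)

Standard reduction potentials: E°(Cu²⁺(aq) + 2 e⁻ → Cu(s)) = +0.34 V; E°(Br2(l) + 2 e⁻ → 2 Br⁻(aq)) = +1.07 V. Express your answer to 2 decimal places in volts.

−0.73 V

Cu²⁺(aq) gains electrons, so the Cu²⁺/Cu couple is the cathode; the Br₂/Br⁻ couple is the anode.
E°cell = E°(cathode) − E°(anode) = +0.34 − (+1.07) = −0.73 V.
The negative E°cell means the reaction is non-spontaneous in the direction written.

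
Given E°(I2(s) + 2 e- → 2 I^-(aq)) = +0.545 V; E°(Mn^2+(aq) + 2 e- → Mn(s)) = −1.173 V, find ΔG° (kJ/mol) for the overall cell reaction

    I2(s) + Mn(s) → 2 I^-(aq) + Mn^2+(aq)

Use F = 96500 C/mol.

−332 kJ/mol

In the reaction as written I2(s) is reduced, so the I₂/I⁻ couple is the cathode and Mn²⁺/Mn is the anode.
E°cell = +0.545 − (−1.173) = +1.718 V; balancing electrons gives n = 2.
ΔG° = −nFE°cell = −(2)(96500)(+1.718) J/mol = −332 kJ/mol.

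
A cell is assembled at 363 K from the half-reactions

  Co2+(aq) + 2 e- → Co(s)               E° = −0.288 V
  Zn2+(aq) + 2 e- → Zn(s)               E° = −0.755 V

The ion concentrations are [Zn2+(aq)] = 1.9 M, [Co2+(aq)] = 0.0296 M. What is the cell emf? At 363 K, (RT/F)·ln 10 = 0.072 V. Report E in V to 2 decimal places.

+0.40 V

Co²⁺/Co is reduced (cathode, E° = −0.288 V) and Zn²⁺/Zn is oxidized (anode).
E°cell = E°cat − E°an = −0.288 − (−0.755) = +0.467 V; n = 2.
For the overall reaction Co2+(aq) + Zn(s) → Co(s) + Zn2+(aq), Q = [Zn2+(aq)] / [Co2+(aq)] = 64.2, giving log Q = 1.807.
E = E° − (0.072/n)·log Q = +0.467 − (0.072/2)(1.807) = +0.40 V.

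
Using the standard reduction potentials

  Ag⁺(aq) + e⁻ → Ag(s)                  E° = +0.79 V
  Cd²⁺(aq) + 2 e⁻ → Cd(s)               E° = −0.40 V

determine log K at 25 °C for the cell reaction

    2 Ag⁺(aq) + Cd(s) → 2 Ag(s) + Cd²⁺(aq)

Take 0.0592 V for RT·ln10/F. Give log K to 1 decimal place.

log K = 40.2

The Ag⁺/Ag couple is reduced (cathode); E°cell = +0.79 − (−0.40) = +1.19 V with n = 2.
At equilibrium E = 0, so log K = nE°cell / 0.0592 = (2)(+1.19) / 0.0592 = 40.2.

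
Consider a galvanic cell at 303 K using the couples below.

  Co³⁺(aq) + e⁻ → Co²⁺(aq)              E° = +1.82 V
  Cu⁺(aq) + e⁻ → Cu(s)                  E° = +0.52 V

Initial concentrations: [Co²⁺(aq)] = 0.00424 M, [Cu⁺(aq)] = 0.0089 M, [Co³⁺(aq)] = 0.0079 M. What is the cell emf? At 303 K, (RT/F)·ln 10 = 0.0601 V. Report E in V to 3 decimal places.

+1.439 V

Since E°(Co³⁺/Co²⁺) > E°(Cu⁺/Cu), Co³⁺/Co²⁺ serves as the cathode.
E°cell = E°cat − E°an = +1.82 − (+0.52) = +1.30 V; n = 1.
The balanced reaction is Co³⁺(aq) + Cu(s) → Co²⁺(aq) + Cu⁺(aq), so Q = ([Co²⁺(aq)]·[Cu⁺(aq)]) / [Co³⁺(aq)] = 0.00478 and log Q = −2.321.
By the Nernst equation, E = +1.30 − (0.0601/1)·(−2.321) = +1.439 V.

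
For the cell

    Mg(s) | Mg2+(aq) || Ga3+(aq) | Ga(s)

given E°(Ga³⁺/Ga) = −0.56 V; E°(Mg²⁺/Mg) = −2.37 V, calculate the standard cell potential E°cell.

By convention the left-hand electrode in cell notation is the anode (oxidation) and the right-hand electrode is the cathode (reduction).
E°cell = E°(right) − E°(left) = −0.56 − (−2.37) = +1.81 V.

+1.81 V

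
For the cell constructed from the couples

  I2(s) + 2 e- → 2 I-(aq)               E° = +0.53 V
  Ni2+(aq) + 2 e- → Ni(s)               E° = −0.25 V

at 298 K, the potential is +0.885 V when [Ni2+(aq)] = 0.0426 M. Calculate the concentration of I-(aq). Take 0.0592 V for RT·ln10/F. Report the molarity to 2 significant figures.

With I₂/I⁻ at the cathode and Ni²⁺/Ni at the anode, E°cell = +0.53 − (−0.25) = +0.78 V (n = 2).
From the Nernst equation, log Q = n(E° − E)/0.0592 = 2·(+0.78 − (+0.885))/0.0592 = −3.547.
The balanced reaction is I2(s) + Ni(s) → 2 I-(aq) + Ni2+(aq), so Q = [I-(aq)]^2·[Ni2+(aq)].
Solving for the unknown gives log [I-(aq)] = −1.088, so [I-(aq)] ≈ 0.082 M.

0.082 M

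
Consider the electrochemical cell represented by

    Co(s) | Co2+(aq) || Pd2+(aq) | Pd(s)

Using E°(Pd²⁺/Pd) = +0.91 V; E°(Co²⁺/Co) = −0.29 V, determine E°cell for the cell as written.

+1.20 V

By convention the left-hand electrode in cell notation is the anode (oxidation) and the right-hand electrode is the cathode (reduction).
E°cell = E°(right) − E°(left) = +0.91 − (−0.29) = +1.20 V.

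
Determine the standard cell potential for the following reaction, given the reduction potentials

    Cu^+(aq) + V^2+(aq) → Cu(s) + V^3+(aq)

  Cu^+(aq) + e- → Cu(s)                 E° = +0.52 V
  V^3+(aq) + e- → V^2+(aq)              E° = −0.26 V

Cu^+(aq) gains electrons, so the Cu⁺/Cu couple is the cathode; the V³⁺/V²⁺ couple is the anode.
E°cell = E°(cathode) − E°(anode) = +0.52 − (−0.26) = +0.78 V.
The positive value indicates the reaction is spontaneous as written.

+0.78 V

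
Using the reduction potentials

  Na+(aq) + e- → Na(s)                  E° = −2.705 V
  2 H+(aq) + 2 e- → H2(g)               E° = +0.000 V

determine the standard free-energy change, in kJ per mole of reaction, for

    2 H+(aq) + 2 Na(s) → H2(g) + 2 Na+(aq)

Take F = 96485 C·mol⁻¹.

−522 kJ/mol

In the reaction as written H+(aq) is reduced, so the 2H⁺/H₂ couple is the cathode and Na⁺/Na is the anode.
E°cell = +0.000 − (−2.705) = +2.705 V; balancing electrons gives n = 2.
ΔG° = −nFE°cell = −(2)(96485)(+2.705) J/mol = −522 kJ/mol.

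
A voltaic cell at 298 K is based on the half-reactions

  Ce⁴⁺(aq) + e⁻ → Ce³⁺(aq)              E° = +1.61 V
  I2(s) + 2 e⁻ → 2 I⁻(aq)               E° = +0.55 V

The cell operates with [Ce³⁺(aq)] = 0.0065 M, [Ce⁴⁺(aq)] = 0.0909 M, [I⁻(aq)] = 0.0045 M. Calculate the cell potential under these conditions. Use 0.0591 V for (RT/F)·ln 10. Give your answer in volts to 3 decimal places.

+0.989 V

Since E°(Ce⁴⁺/Ce³⁺) > E°(I₂/I⁻), Ce⁴⁺/Ce³⁺ serves as the cathode.
E°cell = E°cat − E°an = +1.61 − (+0.55) = +1.06 V; n = 2.
Balancing gives 2 Ce⁴⁺(aq) + 2 I⁻(aq) → 2 Ce³⁺(aq) + I2(s); hence Q = [Ce³⁺(aq)]^2 / ([Ce⁴⁺(aq)]^2·[I⁻(aq)]^2) = 253 (log Q = 2.402).
E = E° − (0.0591/n)·log Q = +1.06 − (0.0591/2)(2.402) = +0.989 V.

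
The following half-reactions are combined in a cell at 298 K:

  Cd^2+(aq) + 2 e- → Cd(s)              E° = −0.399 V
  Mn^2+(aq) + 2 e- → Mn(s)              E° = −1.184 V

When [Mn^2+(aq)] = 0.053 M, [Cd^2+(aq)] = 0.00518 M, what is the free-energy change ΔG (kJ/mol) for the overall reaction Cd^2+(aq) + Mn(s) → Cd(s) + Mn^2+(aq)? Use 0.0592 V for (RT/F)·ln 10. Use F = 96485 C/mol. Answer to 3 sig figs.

The standard cell potential is −0.399 − (−1.184) = +0.785 V, with n = 2 electrons in the balanced equation.
Here Q = [Mn^2+(aq)] / [Cd^2+(aq)] = 10.2 (log Q = 1.010), giving E = +0.785 − (0.0592/2)·(1.010) = +0.7551 V.
Then ΔG = −nFE = −2 × 96485 × +0.7551 J/mol = −146 kJ/mol.

−146 kJ/mol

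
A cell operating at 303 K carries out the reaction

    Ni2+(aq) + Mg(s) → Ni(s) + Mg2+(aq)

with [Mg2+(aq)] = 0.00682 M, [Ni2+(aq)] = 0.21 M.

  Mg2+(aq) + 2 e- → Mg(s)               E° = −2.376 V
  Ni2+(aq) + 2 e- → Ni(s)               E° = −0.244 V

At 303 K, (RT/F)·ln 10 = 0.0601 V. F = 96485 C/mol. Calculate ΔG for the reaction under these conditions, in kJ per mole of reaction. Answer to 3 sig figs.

−420 kJ/mol

E°cell = −0.244 − (−2.376) = +2.132 V; the balanced reaction transfers n = 2 electrons.
Q = [Mg2+(aq)] / [Ni2+(aq)] = 0.0325, so log Q = −1.488 and E = +2.132 − (0.0601/2)(−1.488) = +2.1767 V.
ΔG = −nFE = −(2)(96485)(+2.1767) J/mol = −420 kJ/mol.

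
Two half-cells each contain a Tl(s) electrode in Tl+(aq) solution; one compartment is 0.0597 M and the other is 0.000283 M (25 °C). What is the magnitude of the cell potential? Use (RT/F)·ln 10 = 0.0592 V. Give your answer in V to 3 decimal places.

0.138 V

For a concentration cell E°cell = 0, since both electrodes use the same couple.
The compartment with the higher Tl+(aq) concentration (0.0597 M) acts as the cathode; ions are reduced there and produced at the dilute (0.000283 M) anode.
With n = 1, Ecell = −(0.0592/1)·log([dilute]/[conc]) = −(0.0592/1)·log(0.000283/0.0597) = +0.138 V.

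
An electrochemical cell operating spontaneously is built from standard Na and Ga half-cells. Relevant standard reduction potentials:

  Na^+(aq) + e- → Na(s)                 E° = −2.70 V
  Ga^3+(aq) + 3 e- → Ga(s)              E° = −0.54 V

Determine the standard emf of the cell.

The Ga³⁺/Ga couple has the higher E°, so Ga ion is reduced (cathode) and Na is oxidized (anode).
E°cell = E°(cathode) − E°(anode) = −0.54 − (−2.70) = +2.16 V.

+2.16 V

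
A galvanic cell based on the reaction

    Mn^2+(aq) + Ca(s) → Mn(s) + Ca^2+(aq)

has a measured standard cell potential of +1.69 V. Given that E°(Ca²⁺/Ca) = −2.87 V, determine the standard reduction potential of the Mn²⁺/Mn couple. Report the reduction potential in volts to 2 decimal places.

−1.18 V

In the reaction as written the Mn²⁺/Mn couple is reduced (cathode) and Ca²⁺/Ca is oxidized (anode), so E°cell = E°(Mn²⁺/Mn) − E°(Ca²⁺/Ca).
E°(Mn²⁺/Mn) = E°cell + E°(anode) = +1.69 + (−2.87) = −1.18 V.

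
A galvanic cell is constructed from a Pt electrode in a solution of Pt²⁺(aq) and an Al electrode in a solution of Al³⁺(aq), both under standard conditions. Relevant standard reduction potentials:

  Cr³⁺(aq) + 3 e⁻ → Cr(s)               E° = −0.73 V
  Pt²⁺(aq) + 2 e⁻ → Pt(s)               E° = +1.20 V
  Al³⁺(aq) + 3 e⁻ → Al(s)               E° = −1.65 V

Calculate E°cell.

+2.85 V

Of the two couples in this cell, the one with the more positive reduction potential is reduced at the cathode: here that is Pt²⁺/Pt (+1.20 V); Al³⁺/Al (−1.65 V) is the anode.
E°cell = E°(cathode) − E°(anode) = +1.20 − (−1.65) = +2.85 V.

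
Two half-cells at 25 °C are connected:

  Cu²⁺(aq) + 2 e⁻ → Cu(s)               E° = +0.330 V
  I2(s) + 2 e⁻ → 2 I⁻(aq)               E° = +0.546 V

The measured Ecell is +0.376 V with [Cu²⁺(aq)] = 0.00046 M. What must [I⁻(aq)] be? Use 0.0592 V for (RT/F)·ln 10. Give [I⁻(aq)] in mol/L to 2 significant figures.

0.092 M

With I₂/I⁻ at the cathode and Cu²⁺/Cu at the anode, E°cell = +0.546 − (+0.330) = +0.216 V (n = 2).
Rearranging E = E° − (0.0592/n)·log Q gives log Q = 2(+0.216 − (+0.376))/0.0592 = −5.405.
Balancing electrons gives I2(s) + Cu(s) → 2 I⁻(aq) + Cu²⁺(aq); thus Q = [I⁻(aq)]^2·[Cu²⁺(aq)].
Solving for the unknown gives log [I⁻(aq)] = −1.034, so [I⁻(aq)] ≈ 0.092 M.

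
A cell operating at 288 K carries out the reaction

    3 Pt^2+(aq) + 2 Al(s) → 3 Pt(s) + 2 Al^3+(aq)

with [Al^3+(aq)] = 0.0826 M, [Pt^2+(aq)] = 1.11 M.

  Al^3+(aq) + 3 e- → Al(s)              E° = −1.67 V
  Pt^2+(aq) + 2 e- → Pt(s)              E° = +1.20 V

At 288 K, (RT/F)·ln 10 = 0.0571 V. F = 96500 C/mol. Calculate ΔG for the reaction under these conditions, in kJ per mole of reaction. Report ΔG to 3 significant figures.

The standard cell potential is +1.20 − (−1.67) = +2.87 V, with n = 6 electrons in the balanced equation.
Here Q = [Al^3+(aq)]^2 / [Pt^2+(aq)]^3 = 0.00499 (log Q = −2.302), giving E = +2.87 − (0.0571/6)·(−2.302) = +2.8919 V.
ΔG = −nFE = −(6)(96500)(+2.8919) J/mol = −1670 kJ/mol.

−1670 kJ/mol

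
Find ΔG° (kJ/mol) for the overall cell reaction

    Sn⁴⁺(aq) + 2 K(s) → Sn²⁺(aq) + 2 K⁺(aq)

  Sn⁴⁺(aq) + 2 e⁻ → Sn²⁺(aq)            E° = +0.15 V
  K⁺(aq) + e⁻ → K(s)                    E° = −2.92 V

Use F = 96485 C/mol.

−592 kJ/mol

In the reaction as written Sn⁴⁺(aq) is reduced, so the Sn⁴⁺/Sn²⁺ couple is the cathode and K⁺/K is the anode.
E°cell = +0.15 − (−2.92) = +3.07 V; balancing electrons gives n = 2.
ΔG° = −nFE°cell = −(2)(96485)(+3.07) J/mol = −592 kJ/mol.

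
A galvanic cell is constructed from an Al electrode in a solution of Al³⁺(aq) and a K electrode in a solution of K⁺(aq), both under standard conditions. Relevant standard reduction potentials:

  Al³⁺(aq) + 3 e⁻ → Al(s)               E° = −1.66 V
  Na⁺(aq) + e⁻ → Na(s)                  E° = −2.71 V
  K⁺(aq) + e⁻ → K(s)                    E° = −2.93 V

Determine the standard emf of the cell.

The Al³⁺/Al couple has the higher E°, so Al ion is reduced (cathode) and K is oxidized (anode).
E°cell = E°(cathode) − E°(anode) = −1.66 − (−2.93) = +1.27 V.

+1.27 V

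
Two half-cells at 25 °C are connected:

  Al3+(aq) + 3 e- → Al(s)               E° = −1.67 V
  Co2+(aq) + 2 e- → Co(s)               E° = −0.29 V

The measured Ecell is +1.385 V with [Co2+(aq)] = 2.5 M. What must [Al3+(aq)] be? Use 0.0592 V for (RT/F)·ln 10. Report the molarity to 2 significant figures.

2.2 M

The Co²⁺/Co couple has the larger reduction potential, so it is the cathode: E°cell = −0.29 − (−1.67) = +1.38 V and n = 6.
Rearranging E = E° − (0.0592/n)·log Q gives log Q = 6(+1.38 − (+1.385))/0.0592 = −0.507.
The balanced reaction is 3 Co2+(aq) + 2 Al(s) → 3 Co(s) + 2 Al3+(aq), so Q = [Al3+(aq)]^2 / [Co2+(aq)]^3.
Solving for the unknown gives log [Al3+(aq)] = 0.343, so [Al3+(aq)] ≈ 2.2 M.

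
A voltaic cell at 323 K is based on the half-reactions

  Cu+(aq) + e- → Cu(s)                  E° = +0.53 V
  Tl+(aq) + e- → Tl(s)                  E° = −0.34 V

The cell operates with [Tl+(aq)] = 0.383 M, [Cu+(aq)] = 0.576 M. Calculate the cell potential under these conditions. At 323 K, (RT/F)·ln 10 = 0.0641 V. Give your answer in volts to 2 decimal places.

+0.88 V

Since E°(Cu⁺/Cu) > E°(Tl⁺/Tl), Cu⁺/Cu serves as the cathode.
E°cell = +0.53 − (−0.34) = +0.87 V, with n = 1 electron transferred.
For the overall reaction Cu+(aq) + Tl(s) → Cu(s) + Tl+(aq), Q = [Tl+(aq)] / [Cu+(aq)] = 0.665, giving log Q = −0.177.
E = E° − (0.0641/n)·log Q = +0.87 − (0.0641/1)(−0.177) = +0.88 V.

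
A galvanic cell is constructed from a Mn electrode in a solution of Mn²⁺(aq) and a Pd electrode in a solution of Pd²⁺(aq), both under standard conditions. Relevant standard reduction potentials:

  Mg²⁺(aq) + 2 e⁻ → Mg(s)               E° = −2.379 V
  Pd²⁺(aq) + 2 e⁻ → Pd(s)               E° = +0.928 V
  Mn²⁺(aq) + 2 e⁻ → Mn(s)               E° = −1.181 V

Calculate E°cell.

The Pd²⁺/Pd couple has the higher E°, so Pd ion is reduced (cathode) and Mn is oxidized (anode).
E°cell = E°(cathode) − E°(anode) = +0.928 − (−1.181) = +2.109 V.

+2.109 V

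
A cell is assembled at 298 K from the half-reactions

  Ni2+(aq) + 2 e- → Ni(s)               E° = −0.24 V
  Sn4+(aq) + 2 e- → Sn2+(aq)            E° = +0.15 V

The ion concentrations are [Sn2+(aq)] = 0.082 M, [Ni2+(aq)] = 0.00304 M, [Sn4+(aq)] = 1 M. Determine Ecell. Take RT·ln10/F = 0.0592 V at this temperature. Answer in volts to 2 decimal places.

+0.50 V

Since E°(Sn⁴⁺/Sn²⁺) > E°(Ni²⁺/Ni), Sn⁴⁺/Sn²⁺ serves as the cathode.
E°cell = +0.15 − (−0.24) = +0.39 V, with n = 2 electrons transferred.
For the overall reaction Sn4+(aq) + Ni(s) → Sn2+(aq) + Ni2+(aq), Q = ([Sn2+(aq)]·[Ni2+(aq)]) / [Sn4+(aq)] = 0.000249, giving log Q = −3.603.
By the Nernst equation, E = +0.39 − (0.0592/2)·(−3.603) = +0.50 V.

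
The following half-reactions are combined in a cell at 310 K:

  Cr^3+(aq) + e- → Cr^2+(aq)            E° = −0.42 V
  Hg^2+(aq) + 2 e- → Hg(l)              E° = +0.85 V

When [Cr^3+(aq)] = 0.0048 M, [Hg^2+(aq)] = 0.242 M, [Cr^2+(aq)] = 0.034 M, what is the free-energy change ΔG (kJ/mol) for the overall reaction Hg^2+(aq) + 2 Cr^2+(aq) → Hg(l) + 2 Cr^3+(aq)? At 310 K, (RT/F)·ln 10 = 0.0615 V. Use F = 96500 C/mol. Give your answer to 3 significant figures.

−252 kJ/mol

E°cell = +0.85 − (−0.42) = +1.27 V; the balanced reaction transfers n = 2 electrons.
Q = [Cr^3+(aq)]^2 / ([Hg^2+(aq)]·[Cr^2+(aq)]^2) = 0.0824, so log Q = −1.084 and E = +1.27 − (0.0615/2)(−1.084) = +1.3033 V.
Then ΔG = −nFE = −2 × 96500 × +1.3033 J/mol = −252 kJ/mol.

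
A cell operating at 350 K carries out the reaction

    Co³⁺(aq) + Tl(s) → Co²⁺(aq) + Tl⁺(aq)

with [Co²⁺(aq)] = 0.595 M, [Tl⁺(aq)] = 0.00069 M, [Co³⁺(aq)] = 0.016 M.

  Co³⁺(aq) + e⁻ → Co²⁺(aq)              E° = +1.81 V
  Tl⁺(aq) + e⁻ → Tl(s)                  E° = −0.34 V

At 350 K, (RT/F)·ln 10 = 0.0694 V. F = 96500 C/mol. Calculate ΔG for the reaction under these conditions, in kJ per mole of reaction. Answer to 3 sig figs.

−218 kJ/mol

E°cell = +1.81 − (−0.34) = +2.15 V; the balanced reaction transfers n = 1 electron.
Here Q = ([Co²⁺(aq)]·[Tl⁺(aq)]) / [Co³⁺(aq)] = 0.0257 (log Q = −1.591), giving E = +2.15 − (0.0694/1)·(−1.591) = +2.2604 V.
ΔG = −nFE = −(1)(96500)(+2.2604) J/mol = −218 kJ/mol.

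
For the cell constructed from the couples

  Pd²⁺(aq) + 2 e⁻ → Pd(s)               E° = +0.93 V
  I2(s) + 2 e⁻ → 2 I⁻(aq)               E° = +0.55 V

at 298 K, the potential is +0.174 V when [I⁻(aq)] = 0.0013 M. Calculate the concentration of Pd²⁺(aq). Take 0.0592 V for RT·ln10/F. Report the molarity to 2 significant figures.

0.065 M

The Pd²⁺/Pd couple has the larger reduction potential, so it is the cathode: E°cell = +0.93 − (+0.55) = +0.38 V and n = 2.
Rearranging E = E° − (0.0592/n)·log Q gives log Q = 2(+0.38 − (+0.174))/0.0592 = 6.959.
For Pd²⁺(aq) + 2 I⁻(aq) → Pd(s) + I2(s), the reaction quotient is Q = 1 / ([Pd²⁺(aq)]·[I⁻(aq)]^2).
Substituting the known concentrations and solving, log [Pd²⁺(aq)] = −1.187 and [Pd²⁺(aq)] = 0.065 M.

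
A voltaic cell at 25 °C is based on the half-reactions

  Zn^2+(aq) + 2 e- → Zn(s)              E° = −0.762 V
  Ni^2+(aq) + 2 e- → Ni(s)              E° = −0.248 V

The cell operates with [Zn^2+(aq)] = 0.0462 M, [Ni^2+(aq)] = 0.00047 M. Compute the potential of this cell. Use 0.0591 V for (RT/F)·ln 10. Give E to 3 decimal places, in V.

+0.455 V

The Ni²⁺/Ni couple has the more positive E°, so it is the cathode; Zn²⁺/Zn is the anode.
E°cell = E°cat − E°an = −0.248 − (−0.762) = +0.514 V; n = 2.
For the overall reaction Ni^2+(aq) + Zn(s) → Ni(s) + Zn^2+(aq), Q = [Zn^2+(aq)] / [Ni^2+(aq)] = 98.3, giving log Q = 1.993.
By the Nernst equation, E = +0.514 − (0.0591/2)·(1.993) = +0.455 V.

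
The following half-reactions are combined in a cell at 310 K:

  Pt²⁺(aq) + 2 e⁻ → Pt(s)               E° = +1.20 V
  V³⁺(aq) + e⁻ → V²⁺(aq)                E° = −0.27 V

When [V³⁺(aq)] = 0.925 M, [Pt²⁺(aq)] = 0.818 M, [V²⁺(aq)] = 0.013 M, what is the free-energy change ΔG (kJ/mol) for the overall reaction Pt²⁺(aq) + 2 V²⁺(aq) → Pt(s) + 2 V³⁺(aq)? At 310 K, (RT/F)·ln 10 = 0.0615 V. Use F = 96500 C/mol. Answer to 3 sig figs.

E°cell = +1.20 − (−0.27) = +1.47 V; the balanced reaction transfers n = 2 electrons.
Here Q = [V³⁺(aq)]^2 / ([Pt²⁺(aq)]·[V²⁺(aq)]^2) = 6.19×10^3 (log Q = 3.792), giving E = +1.47 − (0.0615/2)·(3.792) = +1.3534 V.
ΔG = −nFE = −(2)(96500)(+1.3534) J/mol = −261 kJ/mol.

−261 kJ/mol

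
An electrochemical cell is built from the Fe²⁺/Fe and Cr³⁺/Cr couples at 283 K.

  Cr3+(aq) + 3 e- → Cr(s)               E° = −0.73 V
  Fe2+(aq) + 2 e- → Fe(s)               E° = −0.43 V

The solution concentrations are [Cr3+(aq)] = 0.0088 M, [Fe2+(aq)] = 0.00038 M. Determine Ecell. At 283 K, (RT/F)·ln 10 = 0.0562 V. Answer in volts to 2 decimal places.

Fe²⁺/Fe is reduced (cathode, E° = −0.43 V) and Cr³⁺/Cr is oxidized (anode).
E°cell = E°cat − E°an = −0.43 − (−0.73) = +0.30 V; n = 6.
The balanced reaction is 3 Fe2+(aq) + 2 Cr(s) → 3 Fe(s) + 2 Cr3+(aq), so Q = [Cr3+(aq)]^2 / [Fe2+(aq)]^3 = 1.41×10^6 and log Q = 6.150.
By the Nernst equation, E = +0.30 − (0.0562/6)·(6.150) = +0.24 V.

+0.24 V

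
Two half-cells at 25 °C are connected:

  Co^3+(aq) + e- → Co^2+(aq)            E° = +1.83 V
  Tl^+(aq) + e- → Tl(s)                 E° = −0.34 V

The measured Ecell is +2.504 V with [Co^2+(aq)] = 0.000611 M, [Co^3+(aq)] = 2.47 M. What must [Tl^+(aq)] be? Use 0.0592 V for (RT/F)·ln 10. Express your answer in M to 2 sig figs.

0.0092 M

Co³⁺/Co²⁺ is the cathode (higher E°); E°cell = +1.83 − (−0.34) = +2.17 V with n = 1.
Rearranging E = E° − (0.0592/n)·log Q gives log Q = 1(+2.17 − (+2.504))/0.0592 = −5.642.
For Co^3+(aq) + Tl(s) → Co^2+(aq) + Tl^+(aq), the reaction quotient is Q = ([Co^2+(aq)]·[Tl^+(aq)]) / [Co^3+(aq)].
Isolating [Tl^+(aq)] in Q = 10^{−5.642} yields log [Tl^+(aq)] = −2.035, i.e. 0.0092 M.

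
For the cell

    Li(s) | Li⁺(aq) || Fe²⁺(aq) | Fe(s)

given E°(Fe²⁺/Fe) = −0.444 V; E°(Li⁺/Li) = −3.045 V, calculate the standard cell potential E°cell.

+2.601 V

By convention the left-hand electrode in cell notation is the anode (oxidation) and the right-hand electrode is the cathode (reduction).
E°cell = E°(right) − E°(left) = −0.444 − (−3.045) = +2.601 V.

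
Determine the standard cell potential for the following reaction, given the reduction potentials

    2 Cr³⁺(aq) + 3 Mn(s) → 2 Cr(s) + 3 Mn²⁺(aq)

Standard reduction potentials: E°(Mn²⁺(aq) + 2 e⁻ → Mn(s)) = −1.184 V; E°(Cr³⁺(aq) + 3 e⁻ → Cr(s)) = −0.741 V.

+0.443 V

Cr³⁺(aq) gains electrons, so the Cr³⁺/Cr couple is the cathode; the Mn²⁺/Mn couple is the anode.
E°cell = E°(cathode) − E°(anode) = −0.741 − (−1.184) = +0.443 V.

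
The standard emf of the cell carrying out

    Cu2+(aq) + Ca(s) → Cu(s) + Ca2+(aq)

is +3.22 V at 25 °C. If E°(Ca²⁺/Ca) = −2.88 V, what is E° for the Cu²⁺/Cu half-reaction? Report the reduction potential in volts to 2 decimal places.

In the reaction as written the Cu²⁺/Cu couple is reduced (cathode) and Ca²⁺/Ca is oxidized (anode), so E°cell = E°(Cu²⁺/Cu) − E°(Ca²⁺/Ca).
E°(Cu²⁺/Cu) = E°cell + E°(anode) = +3.22 + (−2.88) = +0.34 V.

+0.34 V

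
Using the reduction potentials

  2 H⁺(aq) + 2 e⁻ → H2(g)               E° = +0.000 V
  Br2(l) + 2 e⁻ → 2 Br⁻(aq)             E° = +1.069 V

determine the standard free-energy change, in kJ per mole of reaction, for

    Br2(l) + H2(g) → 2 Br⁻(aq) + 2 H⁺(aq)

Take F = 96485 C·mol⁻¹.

In the reaction as written Br2(l) is reduced, so the Br₂/Br⁻ couple is the cathode and 2H⁺/H₂ is the anode.
E°cell = +1.069 − (+0.000) = +1.069 V; balancing electrons gives n = 2.
ΔG° = −nFE°cell = −(2)(96485)(+1.069) J/mol = −206 kJ/mol.

−206 kJ/mol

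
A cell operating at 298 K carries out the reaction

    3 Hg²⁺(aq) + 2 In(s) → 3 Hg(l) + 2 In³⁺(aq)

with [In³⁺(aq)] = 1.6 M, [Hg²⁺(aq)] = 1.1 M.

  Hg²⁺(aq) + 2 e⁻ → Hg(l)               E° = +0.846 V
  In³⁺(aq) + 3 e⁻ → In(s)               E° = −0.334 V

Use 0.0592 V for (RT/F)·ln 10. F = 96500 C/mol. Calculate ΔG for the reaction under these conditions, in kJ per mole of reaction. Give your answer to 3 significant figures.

−682 kJ/mol

E°cell = +0.846 − (−0.334) = +1.180 V; the balanced reaction transfers n = 6 electrons.
The reaction quotient is [In³⁺(aq)]^2 / [Hg²⁺(aq)]^3 = 1.92; by Nernst, E = +1.180 − (0.0592/6)(0.284) = +1.1772 V.
ΔG = −nFE = −(6)(96500)(+1.1772) J/mol = −682 kJ/mol.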